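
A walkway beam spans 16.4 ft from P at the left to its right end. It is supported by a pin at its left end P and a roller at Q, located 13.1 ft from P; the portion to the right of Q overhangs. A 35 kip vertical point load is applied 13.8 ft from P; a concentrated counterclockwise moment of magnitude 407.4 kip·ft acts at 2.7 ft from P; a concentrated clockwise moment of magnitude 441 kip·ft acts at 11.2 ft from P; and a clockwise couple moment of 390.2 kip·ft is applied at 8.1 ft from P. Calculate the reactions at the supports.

P_x = 0, P_y = -34.22 kip, Q_y = 69.22 kip

ΣM about P: Q_y·13.1 − 35·13.8 + 407.4 − 441 − 390.2 = 0 → Q_y = 906.8/13.1 = 69.2214 ≈ 69.22 kip.
ΣF_y = 0: P_y + 69.2214 − 35 = 0 → P_y = -34.22 kip.
ΣF_x = 0: no horizontal applied forces, so P_x = 0.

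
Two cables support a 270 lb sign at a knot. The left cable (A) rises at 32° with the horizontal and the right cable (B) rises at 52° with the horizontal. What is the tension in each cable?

ΣF_x = 0: −T_A·cos32° + T_B·cos52° = 0 → T_B = 1.37746·T_A.
ΣF_y = 0: T_A·sin32° + T_B·sin52° = 270.
Substitute: T_A·(0.529919 + 1.37746·0.788011) = 270 → T_A = 167.144 ≈ 167.1 lb.
Then T_B = 1.37746 × 167.144 = 230.2 lb.

T_A = 167.1 lb, T_B = 230.2 lb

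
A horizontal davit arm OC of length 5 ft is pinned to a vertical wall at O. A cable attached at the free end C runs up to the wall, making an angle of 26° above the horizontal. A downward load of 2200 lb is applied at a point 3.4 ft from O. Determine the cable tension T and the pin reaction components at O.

T = 3413 lb, O_x = 3067 lb, O_y = 704.0 lb

ΣM about O: T·sin26°·5 − 2200·3.4 = 0 → T = 7480/(5·0.438371) = 3412.63 ≈ 3413 lb.
ΣF_x = 0: O_x − T·cos26° = 0 → O_x = 3412.63 × 0.898794 = 3067 lb.
ΣF_y = 0: O_y + T·sin26° − 2200 = 0 → O_y = 2200 − 3412.63 × 0.438371 = 704.0 lb.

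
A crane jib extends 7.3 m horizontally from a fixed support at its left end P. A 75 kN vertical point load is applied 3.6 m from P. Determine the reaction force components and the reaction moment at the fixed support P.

ΣF_x = 0: P_x = 0.
ΣF_y = 0: P_y − 75 = 0 → P_y = 75.00 kN.
ΣM about P: M_P − 75·3.6 = 0 → M_P = 270.0 kN·m.

P_x = 0, P_y = 75.00 kN, M_P = 270.0 kN·m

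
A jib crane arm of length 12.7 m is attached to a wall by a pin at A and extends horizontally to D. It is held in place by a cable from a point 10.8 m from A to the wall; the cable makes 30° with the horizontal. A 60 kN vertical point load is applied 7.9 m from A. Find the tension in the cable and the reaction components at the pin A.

T = 87.78 kN, A_x = 76.02 kN, A_y = 16.11 kN

ΣM about A: T·sin30°·10.8 − 60·7.9 = 0 → T = 474/(10.8·0.5) = 87.7778 ≈ 87.78 kN.
ΣF_x = 0: A_x − T·cos30° = 0 → A_x = 87.7778 × 0.866025 = 76.02 kN.
ΣF_y = 0: A_y + T·sin30° − 60 = 0 → A_y = 60 − 87.7778 × 0.5 = 16.11 kN.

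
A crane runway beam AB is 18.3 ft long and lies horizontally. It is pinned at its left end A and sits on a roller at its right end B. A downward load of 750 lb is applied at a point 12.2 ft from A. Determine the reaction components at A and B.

A_x = 0, A_y = 250.0 lb, B_y = 500.0 lb

Moments about A: B_y·18.3 − 750·12.2 = 0 → B_y = 9150/18.3 = 500.0 lb.
ΣF_y = 0: A_y + 500 − 750 = 0 → A_y = 250.0 lb.
ΣF_x = 0: no horizontal applied forces, so A_x = 0.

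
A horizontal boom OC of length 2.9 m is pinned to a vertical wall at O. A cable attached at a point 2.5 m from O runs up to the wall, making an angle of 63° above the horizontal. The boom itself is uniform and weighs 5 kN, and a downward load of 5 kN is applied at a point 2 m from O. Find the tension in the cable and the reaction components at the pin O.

ΣM about O: T·sin63°·2.5 − 5·1.45 − 5·2 = 0 → T = 17.25/(2.5·0.891007) = 7.74405 ≈ 7.744 kN.
ΣF_x = 0: O_x − T·cos63° = 0 → O_x = 7.74405 × 0.45399 = 3.516 kN.
ΣF_y = 0: O_y + T·sin63° − 5 − 5 = 0 → O_y = 10 − 7.74405 × 0.891007 = 3.100 kN.

T = 7.744 kN, O_x = 3.516 kN, O_y = 3.100 kN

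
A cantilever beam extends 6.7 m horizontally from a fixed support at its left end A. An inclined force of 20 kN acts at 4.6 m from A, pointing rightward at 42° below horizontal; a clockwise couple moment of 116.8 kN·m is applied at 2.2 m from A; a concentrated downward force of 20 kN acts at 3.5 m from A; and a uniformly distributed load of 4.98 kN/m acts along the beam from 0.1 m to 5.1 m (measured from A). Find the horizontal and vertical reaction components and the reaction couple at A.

Resultant of the distributed load: 4.98 × 5 = 24.9 kN at 2.6 m from A.
ΣF_x = 0: A_x + 20·cos42° = 0 → A_x = -14.86 kN.
ΣF_y = 0: A_y − 20·sin42° − 20 − 4.98·5 = 0 → A_y = 58.28 kN.
ΣM about A: M_A − 20·sin42°·4.6 − 116.8 − 20·3.5 − (4.98·5)·2.6 = 0 → M_A = 313.1 kN·m.

A_x = -14.86 kN, A_y = 58.28 kN, M_A = 313.1 kN·m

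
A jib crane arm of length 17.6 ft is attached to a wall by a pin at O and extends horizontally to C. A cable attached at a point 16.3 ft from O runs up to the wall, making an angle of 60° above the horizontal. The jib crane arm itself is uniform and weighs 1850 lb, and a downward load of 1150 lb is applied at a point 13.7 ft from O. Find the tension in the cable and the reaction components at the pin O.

T = 2269 lb, O_x = 1135 lb, O_y = 1035 lb

ΣM about O: T·sin60°·16.3 − 1850·8.8 − 1150·13.7 = 0 → T = 32035/(16.3·0.866025) = 2269.38 ≈ 2269 lb.
ΣF_x = 0: O_x − T·cos60° = 0 → O_x = 2269.38 × 0.5 = 1135 lb.
ΣF_y = 0: O_y + T·sin60° − 1850 − 1150 = 0 → O_y = 3000 − 2269.38 × 0.866025 = 1035 lb.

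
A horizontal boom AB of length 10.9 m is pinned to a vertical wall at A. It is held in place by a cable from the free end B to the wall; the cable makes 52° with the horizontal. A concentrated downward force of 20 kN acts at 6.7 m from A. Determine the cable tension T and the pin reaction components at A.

ΣM about A: T·sin52°·10.9 − 20·6.7 = 0 → T = 134/(10.9·0.788011) = 15.6008 ≈ 15.60 kN.
ΣF_x = 0: A_x − T·cos52° = 0 → A_x = 15.6008 × 0.615661 = 9.605 kN.
ΣF_y = 0: A_y + T·sin52° − 20 = 0 → A_y = 20 − 15.6008 × 0.788011 = 7.706 kN.

T = 15.60 kN, A_x = 9.605 kN, A_y = 7.706 kN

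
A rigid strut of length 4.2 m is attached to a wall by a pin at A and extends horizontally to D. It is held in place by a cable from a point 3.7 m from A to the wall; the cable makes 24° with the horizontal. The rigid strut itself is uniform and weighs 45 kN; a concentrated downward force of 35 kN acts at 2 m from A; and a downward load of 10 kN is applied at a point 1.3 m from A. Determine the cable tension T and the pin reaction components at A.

T = 117.9 kN, A_x = 107.7 kN, A_y = 42.03 kN

ΣM about A: T·sin24°·3.7 − 45·2.1 − 35·2 − 10·1.3 = 0 → T = 177.5/(3.7·0.406737) = 117.946 ≈ 117.9 kN.
ΣF_x = 0: A_x − T·cos24° = 0 → A_x = 117.946 × 0.913545 = 107.7 kN.
ΣF_y = 0: A_y + T·sin24° − 45 − 35 − 10 = 0 → A_y = 90 − 117.946 × 0.406737 = 42.03 kN.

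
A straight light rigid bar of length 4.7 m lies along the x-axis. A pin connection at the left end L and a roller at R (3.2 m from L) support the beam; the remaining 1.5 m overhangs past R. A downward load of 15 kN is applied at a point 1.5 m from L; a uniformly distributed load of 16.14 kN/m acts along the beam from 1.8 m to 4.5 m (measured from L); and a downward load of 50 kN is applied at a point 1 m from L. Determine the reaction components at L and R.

Resultant of the distributed load: 16.14 × 2.7 = 43.578 kN at 3.15 m from L.
ΣM about L: R_y·3.2 − 15·1.5 − (16.14·2.7)·3.15 − 50·1 = 0 → R_y = 209.7707/3.2 = 65.5533 ≈ 65.55 kN.
ΣF_y = 0: L_y + 65.5533 − 15 − 16.14·2.7 − 50 = 0 → L_y = 43.02 kN.
ΣF_x = 0: no horizontal applied forces, so L_x = 0.

L_x = 0, L_y = 43.02 kN, R_y = 65.55 kN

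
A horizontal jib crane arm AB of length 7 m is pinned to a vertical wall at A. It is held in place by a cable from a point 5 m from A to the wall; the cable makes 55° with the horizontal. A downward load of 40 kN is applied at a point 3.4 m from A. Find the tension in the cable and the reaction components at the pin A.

ΣM about A: T·sin55°·5 − 40·3.4 = 0 → T = 136/(5·0.819152) = 33.2051 ≈ 33.21 kN.
ΣF_x = 0: A_x − T·cos55° = 0 → A_x = 33.2051 × 0.573576 = 19.05 kN.
ΣF_y = 0: A_y + T·sin55° − 40 = 0 → A_y = 40 − 33.2051 × 0.819152 = 12.80 kN.

T = 33.21 kN, A_x = 19.05 kN, A_y = 12.80 kN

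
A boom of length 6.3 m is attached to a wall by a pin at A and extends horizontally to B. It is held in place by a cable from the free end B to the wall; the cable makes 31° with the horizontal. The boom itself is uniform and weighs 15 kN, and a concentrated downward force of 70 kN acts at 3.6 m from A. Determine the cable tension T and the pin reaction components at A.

ΣM about A: T·sin31°·6.3 − 15·3.15 − 70·3.6 = 0 → T = 299.25/(6.3·0.515038) = 92.2262 ≈ 92.23 kN.
ΣF_x = 0: A_x − T·cos31° = 0 → A_x = 92.2262 × 0.857167 = 79.05 kN.
ΣF_y = 0: A_y + T·sin31° − 15 − 70 = 0 → A_y = 85 − 92.2262 × 0.515038 = 37.50 kN.

T = 92.23 kN, A_x = 79.05 kN, A_y = 37.50 kN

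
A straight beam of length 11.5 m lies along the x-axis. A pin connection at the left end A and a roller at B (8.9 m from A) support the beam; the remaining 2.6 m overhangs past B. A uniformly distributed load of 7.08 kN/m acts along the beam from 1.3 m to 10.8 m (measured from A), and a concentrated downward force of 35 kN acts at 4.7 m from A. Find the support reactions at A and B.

A_x = 0, A_y = 38.06 kN, B_y = 64.20 kN

Resultant of the distributed load: 7.08 × 9.5 = 67.26 kN at 6.05 m from A.
Moments about A: B_y·8.9 − (7.08·9.5)·6.05 − 35·4.7 = 0 → B_y = 571.423/8.9 = 64.2048 ≈ 64.20 kN.
ΣF_y = 0: A_y + 64.2048 − 7.08·9.5 − 35 = 0 → A_y = 38.06 kN.
ΣF_x = 0: no horizontal applied forces, so A_x = 0.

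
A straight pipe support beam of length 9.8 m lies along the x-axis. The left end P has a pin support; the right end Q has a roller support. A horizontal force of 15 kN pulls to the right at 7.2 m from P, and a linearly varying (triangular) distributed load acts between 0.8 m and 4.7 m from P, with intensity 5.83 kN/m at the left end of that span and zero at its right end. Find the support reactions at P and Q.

P_x = -15.00 kN, P_y = 8.932 kN, Q_y = 2.436 kN

Resultant of the triangular load: ½ × 5.83 × 3.9 = 11.3685 kN, acting at 2.1 m from P (one-third of the span from the peak).
ΣM about P: Q_y·9.8 − (½·5.83·3.9)·2.1 = 0 → Q_y = 23.87385/9.8 = 2.43611 ≈ 2.436 kN.
ΣF_y = 0: P_y + 2.43611 − ½·5.83·3.9 = 0 → P_y = 8.932 kN.
ΣF_x = 0: P_x + 15 = 0 → P_x = -15.00 kN.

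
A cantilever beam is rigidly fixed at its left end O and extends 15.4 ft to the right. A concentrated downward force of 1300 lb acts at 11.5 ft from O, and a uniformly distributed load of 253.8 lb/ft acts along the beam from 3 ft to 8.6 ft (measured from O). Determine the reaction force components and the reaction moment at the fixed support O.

Resultant of the distributed load: 253.8 × 5.6 = 1421.28 lb at 5.8 ft from O.
ΣF_x = 0: O_x = 0.
ΣF_y = 0: O_y − 1300 − 253.8·5.6 = 0 → O_y = 2721 lb.
ΣM about O: M_O − 1300·11.5 − (253.8·5.6)·5.8 = 0 → M_O = 23190 lb·ft.

O_x = 0, O_y = 2721 lb, M_O = 23190 lb·ft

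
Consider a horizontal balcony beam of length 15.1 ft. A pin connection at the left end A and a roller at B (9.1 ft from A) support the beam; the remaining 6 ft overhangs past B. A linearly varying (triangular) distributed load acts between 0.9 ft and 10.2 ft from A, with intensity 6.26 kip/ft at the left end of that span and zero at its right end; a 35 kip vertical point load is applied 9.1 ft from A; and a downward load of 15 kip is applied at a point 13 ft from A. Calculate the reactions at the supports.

A_x = 0, A_y = 9.885 kip, B_y = 69.22 kip

Resultant of the triangular load: ½ × 6.26 × 9.3 = 29.109 kip, acting at 4 ft from A (one-third of the span from the peak).
Taking moments about A: B_y·9.1 − (½·6.26·9.3)·4 − 35·9.1 − 15·13 = 0 → B_y = 629.936/9.1 = 69.2237 ≈ 69.22 kip.
ΣF_y = 0: A_y + 69.2237 − ½·6.26·9.3 − 35 − 15 = 0 → A_y = 9.885 kip.
ΣF_x = 0: no horizontal applied forces, so A_x = 0.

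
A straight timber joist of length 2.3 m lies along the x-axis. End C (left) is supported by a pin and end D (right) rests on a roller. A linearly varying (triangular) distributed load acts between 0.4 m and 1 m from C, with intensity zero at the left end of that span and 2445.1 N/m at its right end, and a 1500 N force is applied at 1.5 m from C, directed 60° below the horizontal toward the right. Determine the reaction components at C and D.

Resultant of the triangular load: ½ × 2445.1 × 0.6 = 733.53 N, acting at 0.8 m from C (one-third of the span from the peak).
ΣM about C: D_y·2.3 − (½·2445.1·0.6)·0.8 − 1500·sin60°·1.5 = 0 → D_y = 2535.38/2.3 = 1102.34 ≈ 1102 N.
ΣF_y = 0: C_y + 1102.34 − ½·2445.1·0.6 − 1500·sin60° = 0 → C_y = 930.2 N.
ΣF_x = 0: C_x + 1500·cos60° = 0 → C_x = -750.0 N.

C_x = -750.0 N, C_y = 930.2 N, D_y = 1102 N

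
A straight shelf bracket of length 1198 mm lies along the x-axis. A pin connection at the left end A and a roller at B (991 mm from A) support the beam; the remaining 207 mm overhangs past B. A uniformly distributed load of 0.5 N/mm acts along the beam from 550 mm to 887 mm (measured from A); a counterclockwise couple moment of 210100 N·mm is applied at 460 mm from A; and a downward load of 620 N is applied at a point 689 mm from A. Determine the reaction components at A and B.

A_x = 0, A_y = 447.3 N, B_y = 341.2 N

Resultant of the distributed load: 0.5 × 337 = 168.5 N at 718.5 mm from A.
Moments about A: B_y·991 − (0.5·337)·718.5 + 210100 − 620·689 = 0 → B_y = 338147.25/991 = 341.218 ≈ 341.2 N.
ΣF_y = 0: A_y + 341.218 − 0.5·337 − 620 = 0 → A_y = 447.3 N.
ΣF_x = 0: no horizontal applied forces, so A_x = 0.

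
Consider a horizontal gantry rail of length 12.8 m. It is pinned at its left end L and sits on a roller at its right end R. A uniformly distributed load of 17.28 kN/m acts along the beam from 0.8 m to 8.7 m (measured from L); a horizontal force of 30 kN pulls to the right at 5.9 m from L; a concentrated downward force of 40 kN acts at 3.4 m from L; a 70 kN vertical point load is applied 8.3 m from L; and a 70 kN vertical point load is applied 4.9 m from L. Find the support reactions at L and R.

Resultant of the distributed load: 17.28 × 7.9 = 136.512 kN at 4.75 m from L.
ΣM about L: R_y·12.8 − (17.28·7.9)·4.75 − 40·3.4 − 70·8.3 − 70·4.9 = 0 → R_y = 1708.432/12.8 = 133.471 ≈ 133.5 kN.
ΣF_y = 0: L_y + 133.471 − 17.28·7.9 − 40 − 70 − 70 = 0 → L_y = 183.0 kN.
ΣF_x = 0: L_x + 30 = 0 → L_x = -30.00 kN.

L_x = -30.00 kN, L_y = 183.0 kN, R_y = 133.5 kN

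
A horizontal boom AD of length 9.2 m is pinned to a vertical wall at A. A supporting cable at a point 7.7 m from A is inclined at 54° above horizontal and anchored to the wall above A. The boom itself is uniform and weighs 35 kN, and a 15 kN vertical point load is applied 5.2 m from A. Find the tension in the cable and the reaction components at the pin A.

ΣM about A: T·sin54°·7.7 − 35·4.6 − 15·5.2 = 0 → T = 239/(7.7·0.809017) = 38.3663 ≈ 38.37 kN.
ΣF_x = 0: A_x − T·cos54° = 0 → A_x = 38.3663 × 0.587785 = 22.55 kN.
ΣF_y = 0: A_y + T·sin54° − 35 − 15 = 0 → A_y = 50 − 38.3663 × 0.809017 = 18.96 kN.

T = 38.37 kN, A_x = 22.55 kN, A_y = 18.96 kN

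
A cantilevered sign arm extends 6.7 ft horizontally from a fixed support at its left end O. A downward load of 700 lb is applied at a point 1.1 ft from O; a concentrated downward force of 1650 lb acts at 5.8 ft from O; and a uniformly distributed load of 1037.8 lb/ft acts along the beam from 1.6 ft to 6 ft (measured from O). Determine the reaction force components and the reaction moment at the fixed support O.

O_x = 0, O_y = 6916 lb, M_O = 27690 lb·ft

Resultant of the distributed load: 1037.8 × 4.4 = 4566.32 lb at 3.8 ft from O.
ΣF_x = 0: O_x = 0.
ΣF_y = 0: O_y − 700 − 1650 − 1037.8·4.4 = 0 → O_y = 6916 lb.
ΣM about O: M_O − 700·1.1 − 1650·5.8 − (1037.8·4.4)·3.8 = 0 → M_O = 27690 lb·ft.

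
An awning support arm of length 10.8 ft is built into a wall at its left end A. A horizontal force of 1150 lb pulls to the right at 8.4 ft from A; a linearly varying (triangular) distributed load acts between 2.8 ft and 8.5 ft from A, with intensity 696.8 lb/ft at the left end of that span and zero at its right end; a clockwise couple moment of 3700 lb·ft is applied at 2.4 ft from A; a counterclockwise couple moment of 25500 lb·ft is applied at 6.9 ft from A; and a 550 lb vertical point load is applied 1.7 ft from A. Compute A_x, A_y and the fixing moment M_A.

Resultant of the triangular load: ½ × 696.8 × 5.7 = 1985.88 lb, acting at 4.7 ft from A (one-third of the span from the peak).
ΣF_x = 0: A_x + 1150 = 0 → A_x = -1150 lb.
ΣF_y = 0: A_y − ½·696.8·5.7 − 550 = 0 → A_y = 2536 lb.
ΣM about A: M_A − (½·696.8·5.7)·4.7 − 3700 + 25500 − 550·1.7 = 0 → M_A = -11530 lb·ft.

A_x = -1150 lb, A_y = 2536 lb, M_A = -11530 lb·ft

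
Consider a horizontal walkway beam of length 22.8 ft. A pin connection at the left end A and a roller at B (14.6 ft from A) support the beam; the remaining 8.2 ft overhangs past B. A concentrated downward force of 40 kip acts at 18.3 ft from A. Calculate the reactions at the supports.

A_x = 0, A_y = -10.14 kip, B_y = 50.14 kip

Taking moments about A: B_y·14.6 − 40·18.3 = 0 → B_y = 732/14.6 = 50.137 ≈ 50.14 kip.
ΣF_y = 0: A_y + 50.137 − 40 = 0 → A_y = -10.14 kip.
ΣF_x = 0: no horizontal applied forces, so A_x = 0.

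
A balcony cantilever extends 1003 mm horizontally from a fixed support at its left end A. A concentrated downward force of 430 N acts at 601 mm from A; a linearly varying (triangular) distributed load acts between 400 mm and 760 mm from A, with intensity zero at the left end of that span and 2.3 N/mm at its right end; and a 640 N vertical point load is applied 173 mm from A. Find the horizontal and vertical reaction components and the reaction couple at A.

A_x = 0, A_y = 1484 N, M_A = 634100 N·mm

Resultant of the triangular load: ½ × 2.3 × 360 = 414 N, acting at 640 mm from A (one-third of the span from the peak).
ΣF_x = 0: A_x = 0.
ΣF_y = 0: A_y − 430 − ½·2.3·360 − 640 = 0 → A_y = 1484 N.
ΣM about A: M_A − 430·601 − (½·2.3·360)·640 − 640·173 = 0 → M_A = 634100 N·mm.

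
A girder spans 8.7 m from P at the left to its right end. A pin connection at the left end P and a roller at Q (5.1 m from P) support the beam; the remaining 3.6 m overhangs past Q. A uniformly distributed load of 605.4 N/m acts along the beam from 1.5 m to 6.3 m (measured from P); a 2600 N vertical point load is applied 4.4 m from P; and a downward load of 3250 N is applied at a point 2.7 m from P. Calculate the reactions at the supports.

Resultant of the distributed load: 605.4 × 4.8 = 2905.92 N at 3.9 m from P.
Taking moments about P: Q_y·5.1 − (605.4·4.8)·3.9 − 2600·4.4 − 3250·2.7 = 0 → Q_y = 31548.088/5.1 = 6185.9 ≈ 6186 N.
ΣF_y = 0: P_y + 6185.9 − 605.4·4.8 − 2600 − 3250 = 0 → P_y = 2570 N.
ΣF_x = 0: no horizontal applied forces, so P_x = 0.

P_x = 0, P_y = 2570 N, Q_y = 6186 N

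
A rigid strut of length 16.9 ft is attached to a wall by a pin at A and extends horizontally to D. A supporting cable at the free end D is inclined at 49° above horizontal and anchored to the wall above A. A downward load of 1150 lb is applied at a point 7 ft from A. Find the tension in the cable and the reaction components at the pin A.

T = 631.1 lb, A_x = 414.1 lb, A_y = 673.7 lb

ΣM about A: T·sin49°·16.9 − 1150·7 = 0 → T = 8050/(16.9·0.75471) = 631.145 ≈ 631.1 lb.
ΣF_x = 0: A_x − T·cos49° = 0 → A_x = 631.145 × 0.656059 = 414.1 lb.
ΣF_y = 0: A_y + T·sin49° − 1150 = 0 → A_y = 1150 − 631.145 × 0.75471 = 673.7 lb.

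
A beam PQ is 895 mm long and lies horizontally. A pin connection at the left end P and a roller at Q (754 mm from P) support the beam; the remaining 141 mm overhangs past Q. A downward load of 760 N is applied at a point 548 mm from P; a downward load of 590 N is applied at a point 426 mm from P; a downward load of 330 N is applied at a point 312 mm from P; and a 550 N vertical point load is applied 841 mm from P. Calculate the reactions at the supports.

Taking moments about P: Q_y·754 − 760·548 − 590·426 − 330·312 − 550·841 = 0 → Q_y = 1233330/754 = 1635.72 ≈ 1636 N.
ΣF_y = 0: P_y + 1635.72 − 760 − 590 − 330 − 550 = 0 → P_y = 594.3 N.
ΣF_x = 0: no horizontal applied forces, so P_x = 0.

P_x = 0, P_y = 594.3 N, Q_y = 1636 N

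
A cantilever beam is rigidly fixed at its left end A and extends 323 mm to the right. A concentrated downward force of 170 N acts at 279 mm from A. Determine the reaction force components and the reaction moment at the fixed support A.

A_x = 0, A_y = 170.0 N, M_A = 47430 N·mm

ΣF_x = 0: A_x = 0.
ΣF_y = 0: A_y − 170 = 0 → A_y = 170.0 N.
ΣM about A: M_A − 170·279 = 0 → M_A = 47430 N·mm.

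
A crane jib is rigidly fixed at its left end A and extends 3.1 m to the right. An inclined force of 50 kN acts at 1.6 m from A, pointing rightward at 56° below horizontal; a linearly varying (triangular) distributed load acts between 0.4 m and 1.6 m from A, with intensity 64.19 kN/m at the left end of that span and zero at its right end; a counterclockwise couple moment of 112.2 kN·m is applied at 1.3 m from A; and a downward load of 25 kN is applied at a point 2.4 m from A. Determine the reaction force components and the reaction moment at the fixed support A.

A_x = -27.96 kN, A_y = 105.0 kN, M_A = 44.93 kN·m

Resultant of the triangular load: ½ × 64.19 × 1.2 = 38.514 kN, acting at 0.8 m from A (one-third of the span from the peak).
ΣF_x = 0: A_x + 50·cos56° = 0 → A_x = -27.96 kN.
ΣF_y = 0: A_y − 50·sin56° − ½·64.19·1.2 − 25 = 0 → A_y = 105.0 kN.
ΣM about A: M_A − 50·sin56°·1.6 − (½·64.19·1.2)·0.8 + 112.2 − 25·2.4 = 0 → M_A = 44.93 kN·m.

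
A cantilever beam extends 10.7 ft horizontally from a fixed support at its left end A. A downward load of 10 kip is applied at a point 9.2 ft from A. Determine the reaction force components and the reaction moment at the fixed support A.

A_x = 0, A_y = 10.00 kip, M_A = 92.00 kip·ft

ΣF_x = 0: A_x = 0.
ΣF_y = 0: A_y − 10 = 0 → A_y = 10.00 kip.
ΣM about A: M_A − 10·9.2 = 0 → M_A = 92.00 kip·ft.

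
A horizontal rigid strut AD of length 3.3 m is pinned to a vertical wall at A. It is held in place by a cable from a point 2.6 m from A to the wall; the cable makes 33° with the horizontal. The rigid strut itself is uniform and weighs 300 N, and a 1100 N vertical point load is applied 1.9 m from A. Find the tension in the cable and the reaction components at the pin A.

ΣM about A: T·sin33°·2.6 − 300·1.65 − 1100·1.9 = 0 → T = 2585/(2.6·0.544639) = 1825.49 ≈ 1825 N.
ΣF_x = 0: A_x − T·cos33° = 0 → A_x = 1825.49 × 0.838671 = 1531 N.
ΣF_y = 0: A_y + T·sin33° − 300 − 1100 = 0 → A_y = 1400 − 1825.49 × 0.544639 = 405.8 N.

T = 1825 N, A_x = 1531 N, A_y = 405.8 N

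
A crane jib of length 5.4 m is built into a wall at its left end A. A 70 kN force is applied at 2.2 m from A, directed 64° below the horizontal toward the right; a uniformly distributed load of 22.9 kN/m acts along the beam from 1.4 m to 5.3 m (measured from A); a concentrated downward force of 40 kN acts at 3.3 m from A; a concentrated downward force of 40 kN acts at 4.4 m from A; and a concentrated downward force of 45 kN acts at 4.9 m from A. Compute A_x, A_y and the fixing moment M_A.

Resultant of the distributed load: 22.9 × 3.9 = 89.31 kN at 3.35 m from A.
ΣF_x = 0: A_x + 70·cos64° = 0 → A_x = -30.69 kN.
ΣF_y = 0: A_y − 70·sin64° − 22.9·3.9 − 40 − 40 − 45 = 0 → A_y = 277.2 kN.
ΣM about A: M_A − 70·sin64°·2.2 − (22.9·3.9)·3.35 − 40·3.3 − 40·4.4 − 45·4.9 = 0 → M_A = 966.1 kN·m.

A_x = -30.69 kN, A_y = 277.2 kN, M_A = 966.1 kN·m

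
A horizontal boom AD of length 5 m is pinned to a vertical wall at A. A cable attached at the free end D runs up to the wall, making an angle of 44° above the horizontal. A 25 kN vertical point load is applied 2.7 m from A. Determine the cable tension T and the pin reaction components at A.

ΣM about A: T·sin44°·5 − 25·2.7 = 0 → T = 67.5/(5·0.694658) = 19.434 ≈ 19.43 kN.
ΣF_x = 0: A_x − T·cos44° = 0 → A_x = 19.434 × 0.71934 = 13.98 kN.
ΣF_y = 0: A_y + T·sin44° − 25 = 0 → A_y = 25 − 19.434 × 0.694658 = 11.50 kN.

T = 19.43 kN, A_x = 13.98 kN, A_y = 11.50 kN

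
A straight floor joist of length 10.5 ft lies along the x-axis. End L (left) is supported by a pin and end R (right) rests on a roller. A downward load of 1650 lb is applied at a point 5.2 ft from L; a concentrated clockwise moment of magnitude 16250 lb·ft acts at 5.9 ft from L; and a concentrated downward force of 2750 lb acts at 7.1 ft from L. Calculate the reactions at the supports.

L_x = 0, L_y = 175.7 lb, R_y = 4224 lb

Taking moments about L: R_y·10.5 − 1650·5.2 − 16250 − 2750·7.1 = 0 → R_y = 44355/10.5 = 4224.29 ≈ 4224 lb.
ΣF_y = 0: L_y + 4224.29 − 1650 − 2750 = 0 → L_y = 175.7 lb.
ΣF_x = 0: no horizontal applied forces, so L_x = 0.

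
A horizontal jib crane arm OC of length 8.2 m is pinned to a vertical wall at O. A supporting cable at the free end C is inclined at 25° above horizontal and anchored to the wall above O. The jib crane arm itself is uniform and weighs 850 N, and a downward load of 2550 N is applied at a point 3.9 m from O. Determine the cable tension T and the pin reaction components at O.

T = 3875 N, O_x = 3512 N, O_y = 1762 N

ΣM about O: T·sin25°·8.2 − 850·4.1 − 2550·3.9 = 0 → T = 13430/(8.2·0.422618) = 3875.38 ≈ 3875 N.
ΣF_x = 0: O_x − T·cos25° = 0 → O_x = 3875.38 × 0.906308 = 3512 N.
ΣF_y = 0: O_y + T·sin25° − 850 − 2550 = 0 → O_y = 3400 − 3875.38 × 0.422618 = 1762 N.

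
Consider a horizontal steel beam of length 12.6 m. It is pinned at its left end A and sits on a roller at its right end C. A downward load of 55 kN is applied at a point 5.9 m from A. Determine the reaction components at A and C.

Taking moments about A: C_y·12.6 − 55·5.9 = 0 → C_y = 324.5/12.6 = 25.754 ≈ 25.75 kN.
ΣF_y = 0: A_y + 25.754 − 55 = 0 → A_y = 29.25 kN.
ΣF_x = 0: no horizontal applied forces, so A_x = 0.

A_x = 0, A_y = 29.25 kN, C_y = 25.75 kN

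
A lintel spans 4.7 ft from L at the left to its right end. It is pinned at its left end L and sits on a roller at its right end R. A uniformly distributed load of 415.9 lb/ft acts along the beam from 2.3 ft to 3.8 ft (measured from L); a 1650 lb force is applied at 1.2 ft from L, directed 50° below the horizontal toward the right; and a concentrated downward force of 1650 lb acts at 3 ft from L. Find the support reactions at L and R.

Resultant of the distributed load: 415.9 × 1.5 = 623.85 lb at 3.05 ft from L.
Moments about L: R_y·4.7 − (415.9·1.5)·3.05 − 1650·sin50°·1.2 − 1650·3 = 0 → R_y = 8369.51/4.7 = 1780.75 ≈ 1781 lb.
ΣF_y = 0: L_y + 1780.75 − 415.9·1.5 − 1650·sin50° − 1650 = 0 → L_y = 1757 lb.
ΣF_x = 0: L_x + 1650·cos50° = 0 → L_x = -1061 lb.

L_x = -1061 lb, L_y = 1757 lb, R_y = 1781 lb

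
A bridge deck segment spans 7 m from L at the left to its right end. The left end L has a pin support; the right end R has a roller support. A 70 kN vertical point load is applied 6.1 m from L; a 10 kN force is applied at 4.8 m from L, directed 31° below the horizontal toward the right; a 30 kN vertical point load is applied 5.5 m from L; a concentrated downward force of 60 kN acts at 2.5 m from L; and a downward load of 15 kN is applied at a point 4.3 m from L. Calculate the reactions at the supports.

L_x = -8.572 kN, L_y = 61.40 kN, R_y = 118.7 kN

Taking moments about L: R_y·7 − 70·6.1 − 10·sin31°·4.8 − 30·5.5 − 60·2.5 − 15·4.3 = 0 → R_y = 831.222/7 = 118.746 ≈ 118.7 kN.
ΣF_y = 0: L_y + 118.746 − 70 − 10·sin31° − 30 − 60 − 15 = 0 → L_y = 61.40 kN.
ΣF_x = 0: L_x + 10·cos31° = 0 → L_x = -8.572 kN.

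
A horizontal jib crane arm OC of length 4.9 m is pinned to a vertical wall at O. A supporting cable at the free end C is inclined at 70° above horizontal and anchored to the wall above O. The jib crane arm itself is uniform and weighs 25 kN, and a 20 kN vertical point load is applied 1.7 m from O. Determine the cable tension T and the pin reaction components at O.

T = 20.69 kN, O_x = 7.075 kN, O_y = 25.56 kN

ΣM about O: T·sin70°·4.9 − 25·2.45 − 20·1.7 = 0 → T = 95.25/(4.9·0.939693) = 20.6863 ≈ 20.69 kN.
ΣF_x = 0: O_x − T·cos70° = 0 → O_x = 20.6863 × 0.34202 = 7.075 kN.
ΣF_y = 0: O_y + T·sin70° − 25 − 20 = 0 → O_y = 45 − 20.6863 × 0.939693 = 25.56 kN.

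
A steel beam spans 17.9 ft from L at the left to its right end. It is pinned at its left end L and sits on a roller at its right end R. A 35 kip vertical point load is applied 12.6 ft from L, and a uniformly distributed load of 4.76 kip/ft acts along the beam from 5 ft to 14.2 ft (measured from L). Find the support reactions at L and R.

Resultant of the distributed load: 4.76 × 9.2 = 43.792 kip at 9.6 ft from L.
ΣM about L: R_y·17.9 − 35·12.6 − (4.76·9.2)·9.6 = 0 → R_y = 861.4032/17.9 = 48.1231 ≈ 48.12 kip.
ΣF_y = 0: L_y + 48.1231 − 35 − 4.76·9.2 = 0 → L_y = 30.67 kip.
ΣF_x = 0: no horizontal applied forces, so L_x = 0.

L_x = 0, L_y = 30.67 kip, R_y = 48.12 kip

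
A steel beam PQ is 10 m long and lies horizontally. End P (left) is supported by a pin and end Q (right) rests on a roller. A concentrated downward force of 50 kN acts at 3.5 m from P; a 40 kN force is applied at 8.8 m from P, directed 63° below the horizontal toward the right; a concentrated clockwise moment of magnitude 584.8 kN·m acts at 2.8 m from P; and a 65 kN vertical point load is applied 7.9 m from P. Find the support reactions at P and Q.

ΣM about P: Q_y·10 − 50·3.5 − 40·sin63°·8.8 − 584.8 − 65·7.9 = 0 → Q_y = 1586.93/10 = 158.693 ≈ 158.7 kN.
ΣF_y = 0: P_y + 158.693 − 50 − 40·sin63° − 65 = 0 → P_y = -8.053 kN.
ΣF_x = 0: P_x + 40·cos63° = 0 → P_x = -18.16 kN.

P_x = -18.16 kN, P_y = -8.053 kN, Q_y = 158.7 kN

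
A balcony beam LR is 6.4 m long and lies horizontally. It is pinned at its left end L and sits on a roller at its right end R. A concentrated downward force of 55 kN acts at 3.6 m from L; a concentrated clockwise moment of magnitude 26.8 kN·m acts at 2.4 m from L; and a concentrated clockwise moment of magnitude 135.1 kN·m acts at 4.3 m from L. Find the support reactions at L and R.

L_x = 0, L_y = -1.234 kN, R_y = 56.23 kN

Moments about L: R_y·6.4 − 55·3.6 − 26.8 − 135.1 = 0 → R_y = 359.9/6.4 = 56.2344 ≈ 56.23 kN.
ΣF_y = 0: L_y + 56.2344 − 55 = 0 → L_y = -1.234 kN.
ΣF_x = 0: no horizontal applied forces, so L_x = 0.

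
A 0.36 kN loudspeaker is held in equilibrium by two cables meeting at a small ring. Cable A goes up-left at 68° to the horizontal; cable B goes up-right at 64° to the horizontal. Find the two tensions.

T_A = 0.2124 kN, T_B = 0.1815 kN

ΣF_x = 0: −T_A·cos68° + T_B·cos64° = 0 → T_B = 0.854542·T_A.
ΣF_y = 0: T_A·sin68° + T_B·sin64° = 0.36.
Substitute: T_A·(0.927184 + 0.854542·0.898794) = 0.36 → T_A = 0.212359 ≈ 0.2124 kN.
Then T_B = 0.854542 × 0.212359 = 0.1815 kN.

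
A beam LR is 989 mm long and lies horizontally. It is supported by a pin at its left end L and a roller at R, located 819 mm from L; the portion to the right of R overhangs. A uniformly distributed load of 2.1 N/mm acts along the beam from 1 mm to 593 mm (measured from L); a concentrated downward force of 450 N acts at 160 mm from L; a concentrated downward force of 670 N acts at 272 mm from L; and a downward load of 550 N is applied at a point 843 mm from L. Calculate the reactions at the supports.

L_x = 0, L_y = 1586 N, R_y = 1327 N

Resultant of the distributed load: 2.1 × 592 = 1243.2 N at 297 mm from L.
ΣM about L: R_y·819 − (2.1·592)·297 − 450·160 − 670·272 − 550·843 = 0 → R_y = 1087120.4/819 = 1327.38 ≈ 1327 N.
ΣF_y = 0: L_y + 1327.38 − 2.1·592 − 450 − 670 − 550 = 0 → L_y = 1586 N.
ΣF_x = 0: no horizontal applied forces, so L_x = 0.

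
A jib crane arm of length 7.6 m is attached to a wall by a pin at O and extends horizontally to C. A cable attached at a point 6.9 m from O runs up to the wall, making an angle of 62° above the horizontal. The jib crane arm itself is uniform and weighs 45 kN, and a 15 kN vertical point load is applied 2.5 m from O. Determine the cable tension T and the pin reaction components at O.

T = 34.22 kN, O_x = 16.07 kN, O_y = 29.78 kN

ΣM about O: T·sin62°·6.9 − 45·3.8 − 15·2.5 = 0 → T = 208.5/(6.9·0.882948) = 34.2233 ≈ 34.22 kN.
ΣF_x = 0: O_x − T·cos62° = 0 → O_x = 34.2233 × 0.469472 = 16.07 kN.
ΣF_y = 0: O_y + T·sin62° − 45 − 15 = 0 → O_y = 60 − 34.2233 × 0.882948 = 29.78 kN.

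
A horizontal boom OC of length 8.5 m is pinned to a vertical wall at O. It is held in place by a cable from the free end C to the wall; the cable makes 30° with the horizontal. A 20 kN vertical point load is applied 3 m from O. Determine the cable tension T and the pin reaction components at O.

ΣM about O: T·sin30°·8.5 − 20·3 = 0 → T = 60/(8.5·0.5) = 14.1176 ≈ 14.12 kN.
ΣF_x = 0: O_x − T·cos30° = 0 → O_x = 14.1176 × 0.866025 = 12.23 kN.
ΣF_y = 0: O_y + T·sin30° − 20 = 0 → O_y = 20 − 14.1176 × 0.5 = 12.94 kN.

T = 14.12 kN, O_x = 12.23 kN, O_y = 12.94 kN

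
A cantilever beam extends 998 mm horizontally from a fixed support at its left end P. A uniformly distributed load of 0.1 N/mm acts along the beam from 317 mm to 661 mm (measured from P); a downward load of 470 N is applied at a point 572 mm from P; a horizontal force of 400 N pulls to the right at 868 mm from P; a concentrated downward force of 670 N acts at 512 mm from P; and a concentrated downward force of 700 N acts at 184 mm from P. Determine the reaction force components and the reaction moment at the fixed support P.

P_x = -400.0 N, P_y = 1874 N, M_P = 757500 N·mm

Resultant of the distributed load: 0.1 × 344 = 34.4 N at 489 mm from P.
ΣF_x = 0: P_x + 400 = 0 → P_x = -400.0 N.
ΣF_y = 0: P_y − 0.1·344 − 470 − 670 − 700 = 0 → P_y = 1874 N.
ΣM about P: M_P − (0.1·344)·489 − 470·572 − 670·512 − 700·184 = 0 → M_P = 757500 N·mm.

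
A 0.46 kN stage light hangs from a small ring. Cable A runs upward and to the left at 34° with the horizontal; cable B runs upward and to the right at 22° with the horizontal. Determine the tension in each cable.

ΣF_x = 0: −T_A·cos34° + T_B·cos22° = 0 → T_B = 0.894146·T_A.
ΣF_y = 0: T_A·sin34° + T_B·sin22° = 0.46.
Substitute: T_A·(0.559193 + 0.894146·0.374607) = 0.46 → T_A = 0.514457 ≈ 0.5145 kN.
Then T_B = 0.894146 × 0.514457 = 0.4600 kN.

T_A = 0.5145 kN, T_B = 0.4600 kN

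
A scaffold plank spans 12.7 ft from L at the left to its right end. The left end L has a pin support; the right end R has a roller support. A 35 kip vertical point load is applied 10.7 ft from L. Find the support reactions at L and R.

L_x = 0, L_y = 5.512 kip, R_y = 29.49 kip

ΣM about L: R_y·12.7 − 35·10.7 = 0 → R_y = 374.5/12.7 = 29.4882 ≈ 29.49 kip.
ΣF_y = 0: L_y + 29.4882 − 35 = 0 → L_y = 5.512 kip.
ΣF_x = 0: no horizontal applied forces, so L_x = 0.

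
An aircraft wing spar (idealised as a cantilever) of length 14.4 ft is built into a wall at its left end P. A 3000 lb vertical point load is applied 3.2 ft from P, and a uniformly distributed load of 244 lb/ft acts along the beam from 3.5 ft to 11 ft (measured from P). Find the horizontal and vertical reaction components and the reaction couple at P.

Resultant of the distributed load: 244 × 7.5 = 1830 lb at 7.25 ft from P.
ΣF_x = 0: P_x = 0.
ΣF_y = 0: P_y − 3000 − 244·7.5 = 0 → P_y = 4830 lb.
ΣM about P: M_P − 3000·3.2 − (244·7.5)·7.25 = 0 → M_P = 22870 lb·ft.

P_x = 0, P_y = 4830 lb, M_P = 22870 lb·ft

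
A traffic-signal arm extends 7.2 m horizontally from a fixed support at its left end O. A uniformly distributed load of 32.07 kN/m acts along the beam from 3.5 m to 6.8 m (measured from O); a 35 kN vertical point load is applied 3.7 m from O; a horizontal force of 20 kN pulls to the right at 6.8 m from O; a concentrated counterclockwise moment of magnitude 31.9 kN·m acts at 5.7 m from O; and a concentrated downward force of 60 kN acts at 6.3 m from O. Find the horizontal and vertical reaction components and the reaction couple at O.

Resultant of the distributed load: 32.07 × 3.3 = 105.831 kN at 5.15 m from O.
ΣF_x = 0: O_x + 20 = 0 → O_x = -20.00 kN.
ΣF_y = 0: O_y − 32.07·3.3 − 35 − 60 = 0 → O_y = 200.8 kN.
ΣM about O: M_O − (32.07·3.3)·5.15 − 35·3.7 + 31.9 − 60·6.3 = 0 → M_O = 1021 kN·m.

O_x = -20.00 kN, O_y = 200.8 kN, M_O = 1021 kN·m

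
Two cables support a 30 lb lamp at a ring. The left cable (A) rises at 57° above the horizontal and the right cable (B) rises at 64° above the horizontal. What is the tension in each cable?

ΣF_x = 0: −T_A·cos57° + T_B·cos64° = 0 → T_B = 1.24242·T_A.
ΣF_y = 0: T_A·sin57° + T_B·sin64° = 30.
Substitute: T_A·(0.838671 + 1.24242·0.898794) = 30 → T_A = 15.3425 ≈ 15.34 lb.
Then T_B = 1.24242 × 15.3425 = 19.06 lb.

T_A = 15.34 lb, T_B = 19.06 lb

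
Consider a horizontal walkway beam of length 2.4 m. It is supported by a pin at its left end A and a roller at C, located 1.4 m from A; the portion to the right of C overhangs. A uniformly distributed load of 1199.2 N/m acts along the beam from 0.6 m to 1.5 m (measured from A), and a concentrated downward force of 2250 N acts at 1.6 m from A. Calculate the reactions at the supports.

Resultant of the distributed load: 1199.2 × 0.9 = 1079.28 N at 1.05 m from A.
Taking moments about A: C_y·1.4 − (1199.2·0.9)·1.05 − 2250·1.6 = 0 → C_y = 4733.244/1.4 = 3380.89 ≈ 3381 N.
ΣF_y = 0: A_y + 3380.89 − 1199.2·0.9 − 2250 = 0 → A_y = -51.61 N.
ΣF_x = 0: no horizontal applied forces, so A_x = 0.

A_x = 0, A_y = -51.61 N, C_y = 3381 N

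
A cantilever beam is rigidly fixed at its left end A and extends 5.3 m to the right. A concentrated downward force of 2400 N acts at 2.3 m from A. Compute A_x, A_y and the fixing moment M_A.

A_x = 0, A_y = 2400 N, M_A = 5520 N·m

ΣF_x = 0: A_x = 0.
ΣF_y = 0: A_y − 2400 = 0 → A_y = 2400 N.
ΣM about A: M_A − 2400·2.3 = 0 → M_A = 5520 N·m.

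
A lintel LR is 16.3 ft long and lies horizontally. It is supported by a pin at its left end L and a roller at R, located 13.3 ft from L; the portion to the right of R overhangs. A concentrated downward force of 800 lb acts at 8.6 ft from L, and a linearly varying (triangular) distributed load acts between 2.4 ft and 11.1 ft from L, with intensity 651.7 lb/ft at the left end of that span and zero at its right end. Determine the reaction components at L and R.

Resultant of the triangular load: ½ × 651.7 × 8.7 = 2834.895 lb, acting at 5.3 ft from L (one-third of the span from the peak).
Moments about L: R_y·13.3 − 800·8.6 − (½·651.7·8.7)·5.3 = 0 → R_y = 21904.9435/13.3 = 1646.99 ≈ 1647 lb.
ΣF_y = 0: L_y + 1646.99 − 800 − ½·651.7·8.7 = 0 → L_y = 1988 lb.
ΣF_x = 0: no horizontal applied forces, so L_x = 0.

L_x = 0, L_y = 1988 lb, R_y = 1647 lb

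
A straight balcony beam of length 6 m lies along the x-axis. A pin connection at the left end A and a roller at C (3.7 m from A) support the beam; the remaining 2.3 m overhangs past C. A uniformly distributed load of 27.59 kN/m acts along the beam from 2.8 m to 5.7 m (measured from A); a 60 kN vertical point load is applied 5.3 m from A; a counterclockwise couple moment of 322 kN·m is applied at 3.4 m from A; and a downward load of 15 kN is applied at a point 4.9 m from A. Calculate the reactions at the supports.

A_x = 0, A_y = 44.32 kN, C_y = 110.7 kN

Resultant of the distributed load: 27.59 × 2.9 = 80.011 kN at 4.25 m from A.
Moments about A: C_y·3.7 − (27.59·2.9)·4.25 − 60·5.3 + 322 − 15·4.9 = 0 → C_y = 409.54675/3.7 = 110.688 ≈ 110.7 kN.
ΣF_y = 0: A_y + 110.688 − 27.59·2.9 − 60 − 15 = 0 → A_y = 44.32 kN.
ΣF_x = 0: no horizontal applied forces, so A_x = 0.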